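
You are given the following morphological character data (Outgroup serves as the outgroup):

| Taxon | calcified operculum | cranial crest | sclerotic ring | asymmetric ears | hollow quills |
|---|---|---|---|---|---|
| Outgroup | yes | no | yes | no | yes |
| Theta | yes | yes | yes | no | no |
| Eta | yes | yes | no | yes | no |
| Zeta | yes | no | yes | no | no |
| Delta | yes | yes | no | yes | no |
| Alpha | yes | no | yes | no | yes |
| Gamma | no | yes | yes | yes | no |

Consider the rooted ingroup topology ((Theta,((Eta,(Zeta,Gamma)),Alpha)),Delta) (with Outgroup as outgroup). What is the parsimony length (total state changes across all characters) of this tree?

Map each character onto ((Theta,((Eta,(Zeta,Gamma)),Alpha)),Delta) (rooted by Outgroup) and count the minimum state changes it requires (Fitch parsimony):
calcified operculum: 1; cranial crest: 3; sclerotic ring: 2; asymmetric ears: 3; hollow quills: 2.
Total tree length = 11.

11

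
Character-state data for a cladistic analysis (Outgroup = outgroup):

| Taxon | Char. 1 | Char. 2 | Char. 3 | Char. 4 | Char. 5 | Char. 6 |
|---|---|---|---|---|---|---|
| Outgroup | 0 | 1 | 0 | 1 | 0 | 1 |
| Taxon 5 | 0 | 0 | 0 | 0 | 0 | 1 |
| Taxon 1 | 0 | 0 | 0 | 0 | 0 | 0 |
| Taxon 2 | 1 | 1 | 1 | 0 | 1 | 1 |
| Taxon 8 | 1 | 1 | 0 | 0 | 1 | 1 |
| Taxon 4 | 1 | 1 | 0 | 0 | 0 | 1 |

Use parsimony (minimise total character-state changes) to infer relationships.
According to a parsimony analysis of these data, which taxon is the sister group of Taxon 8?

Character polarity is set by the outgroup: the derived state is whichever differs from the outgroup's state, so for Char. 2, Char. 4, Char. 6 the derived state is '0', and for the remaining characters it is '1'.
Char. 1 (derived state '1') is shared by Taxon 2, Taxon 4, and Taxon 8 — a synapomorphy uniting that clade.
Only Taxon 1 and Taxon 5 show the derived state '0' for Char. 2, supporting them as a clade.
Char. 3 (derived state '1') is unique to Taxon 2 (autapomorphy; uninformative for grouping).
All ingroup taxa share the derived state '0' for Char. 4; it defines the ingroup but does not resolve relationships within it.
Char. 5 (derived state '1') is shared by Taxon 2 and Taxon 8 — a synapomorphy uniting that clade.
Char. 6 (derived state '0') is unique to Taxon 1 (autapomorphy; uninformative for grouping).
Most parsimonious ingroup topology: ((Taxon 5,Taxon 1),((Taxon 2,Taxon 8),Taxon 4)).
Taxon 8 and Taxon 2 form a cherry on this tree, so they are sister taxa.

Taxon 2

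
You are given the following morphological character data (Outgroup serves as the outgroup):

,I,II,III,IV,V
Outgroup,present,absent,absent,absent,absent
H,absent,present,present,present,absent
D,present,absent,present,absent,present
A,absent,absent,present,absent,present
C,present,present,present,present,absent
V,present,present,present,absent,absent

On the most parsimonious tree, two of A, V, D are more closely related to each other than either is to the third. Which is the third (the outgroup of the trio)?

Character polarity is set by the outgroup: the derived state is whichever differs from the outgroup's state, so for I the derived state is 'absent', and for the remaining characters it is 'present'.
I (state 'absent') occurs in A and H but conflicts with the nesting implied by the other characters — most parsimoniously interpreted as homoplasy.
II (derived state 'present') is shared by C, H, and V — a synapomorphy uniting that clade.
III (derived state 'present') is shared by all ingroup taxa — unites the whole ingroup.
Only C and H show the derived state 'present' for IV, supporting them as a clade.
V (derived state 'present') is shared by A and D — a synapomorphy uniting that clade.
Most parsimonious ingroup topology: (((H,C),V),(D,A)).
A and D share a more recent common ancestor with each other than either does with V, so V is the least closely related of the three.

V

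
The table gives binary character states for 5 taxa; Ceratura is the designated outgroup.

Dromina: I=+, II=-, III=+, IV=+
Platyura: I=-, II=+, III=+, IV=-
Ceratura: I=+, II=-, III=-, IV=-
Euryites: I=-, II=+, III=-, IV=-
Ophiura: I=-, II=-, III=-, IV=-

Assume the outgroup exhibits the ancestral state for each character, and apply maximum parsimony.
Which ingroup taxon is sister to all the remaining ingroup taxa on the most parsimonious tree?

Dromina

Character polarity is set by the outgroup: the derived state is whichever differs from the outgroup's state, so for I the derived state is '-', and for the remaining characters it is '+'.
I (derived state '-') is shared by Euryites, Ophiura, and Platyura — a synapomorphy uniting that clade.
Only Euryites and Platyura show the derived state '+' for II, supporting them as a clade.
III groups Dromina and Platyura, which is incompatible with the clades supported by the remaining characters; treating it as convergent (homoplasy) costs fewer steps than any alternative tree.
IV (derived state '+') is unique to Dromina (autapomorphy; uninformative for grouping).
Most parsimonious ingroup topology: (((Euryites,Platyura),Ophiura),Dromina).
Dromina is sister to the clade containing all other ingroup taxa, so it is the earliest-diverging (most basal) ingroup lineage.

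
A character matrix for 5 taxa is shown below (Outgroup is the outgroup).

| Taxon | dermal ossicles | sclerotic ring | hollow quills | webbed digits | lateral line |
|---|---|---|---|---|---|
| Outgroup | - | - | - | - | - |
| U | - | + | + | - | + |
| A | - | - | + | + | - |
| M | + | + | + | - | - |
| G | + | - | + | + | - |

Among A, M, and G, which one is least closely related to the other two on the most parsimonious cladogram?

M

The outgroup has state '-' for every character, so '+' is the derived state throughout.
dermal ossicles groups G and M, which is incompatible with the clades supported by the remaining characters; treating it as convergent (homoplasy) costs fewer steps than any alternative tree.
sclerotic ring: derived state '+' in M and U only — synapomorphy for {M, U}.
All ingroup taxa share the derived state '+' for hollow quills; it defines the ingroup but does not resolve relationships within it.
webbed digits: derived state '+' in A and G only — synapomorphy for {A, G}.
lateral line: derived state '+' in U only — an autapomorphy, so it tells us nothing about relationships among taxa.
Most parsimonious ingroup topology: ((U,M),(A,G)).
A and G share a more recent common ancestor with each other than either does with M, so M is the least closely related of the three.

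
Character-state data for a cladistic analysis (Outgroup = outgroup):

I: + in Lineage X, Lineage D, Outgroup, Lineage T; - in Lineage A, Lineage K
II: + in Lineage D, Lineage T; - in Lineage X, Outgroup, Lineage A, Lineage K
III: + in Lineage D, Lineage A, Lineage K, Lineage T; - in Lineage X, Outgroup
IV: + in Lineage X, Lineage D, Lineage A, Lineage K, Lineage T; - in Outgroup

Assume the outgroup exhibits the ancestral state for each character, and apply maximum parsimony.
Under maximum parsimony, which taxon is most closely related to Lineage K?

Lineage A

Character polarity is set by the outgroup: the derived state is whichever differs from the outgroup's state, so for I the derived state is '-', and for the remaining characters it is '+'.
Only Lineage A and Lineage K show the derived state '-' for I, supporting them as a clade.
II: derived state '+' in Lineage D and Lineage T only — synapomorphy for {Lineage D, Lineage T}.
III (derived state '+') is shared by Lineage A, Lineage D, Lineage K, and Lineage T — a synapomorphy uniting that clade.
IV (derived state '+') is shared by all ingroup taxa — unites the whole ingroup.
Most parsimonious ingroup topology: (((Lineage A,Lineage K),(Lineage T,Lineage D)),Lineage X).
Lineage K and Lineage A form a cherry on this tree, so they are sister taxa.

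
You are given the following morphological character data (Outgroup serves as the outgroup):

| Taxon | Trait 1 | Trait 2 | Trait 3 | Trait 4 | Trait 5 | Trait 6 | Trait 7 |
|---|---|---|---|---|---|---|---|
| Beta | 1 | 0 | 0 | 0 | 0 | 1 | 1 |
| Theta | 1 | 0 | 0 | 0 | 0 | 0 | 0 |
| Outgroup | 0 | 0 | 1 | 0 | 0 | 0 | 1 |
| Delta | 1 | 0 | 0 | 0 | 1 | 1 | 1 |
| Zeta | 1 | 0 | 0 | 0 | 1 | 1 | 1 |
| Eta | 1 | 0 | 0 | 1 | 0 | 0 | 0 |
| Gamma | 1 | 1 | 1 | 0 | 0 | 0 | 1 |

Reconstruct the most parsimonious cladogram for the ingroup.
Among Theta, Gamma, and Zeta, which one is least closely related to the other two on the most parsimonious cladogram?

Character polarity is set by the outgroup: the derived state is whichever differs from the outgroup's state, so for Trait 3, Trait 7 the derived state is '0', and for the remaining characters it is '1'.
Trait 1 (derived state '1') is shared by all ingroup taxa — unites the whole ingroup.
Trait 2: derived state '1' in Gamma only — an autapomorphy, so it tells us nothing about relationships among taxa.
Trait 3: derived state '0' in Beta, Delta, Eta, Theta, and Zeta only — synapomorphy for {Beta, Delta, Eta, Theta, Zeta}.
Trait 4 (derived state '1') is unique to Eta (autapomorphy; uninformative for grouping).
Trait 5 (derived state '1') is shared by Delta and Zeta — a synapomorphy uniting that clade.
Trait 6 (derived state '1') is shared by Beta, Delta, and Zeta — a synapomorphy uniting that clade.
Trait 7 (derived state '0') is shared by Eta and Theta — a synapomorphy uniting that clade.
Most parsimonious ingroup topology: (Gamma,((Eta,Theta),((Zeta,Delta),Beta))).
Theta and Zeta share a more recent common ancestor with each other than either does with Gamma, so Gamma is the least closely related of the three.

Gamma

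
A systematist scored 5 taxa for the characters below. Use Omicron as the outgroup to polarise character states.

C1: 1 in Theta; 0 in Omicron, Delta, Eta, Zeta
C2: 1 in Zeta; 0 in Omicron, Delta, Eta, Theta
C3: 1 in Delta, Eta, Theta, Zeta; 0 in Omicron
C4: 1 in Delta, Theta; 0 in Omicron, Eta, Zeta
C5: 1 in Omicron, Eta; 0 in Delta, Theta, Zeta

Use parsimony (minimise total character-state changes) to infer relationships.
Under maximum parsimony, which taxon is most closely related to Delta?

Theta

Character polarity is set by the outgroup: the derived state is whichever differs from the outgroup's state, so for C5 the derived state is '0', and for the remaining characters it is '1'.
C1: derived state '1' in Theta only — an autapomorphy, so it tells us nothing about relationships among taxa.
C2 (derived state '1') is unique to Zeta (autapomorphy; uninformative for grouping).
All ingroup taxa share the derived state '1' for C3; it defines the ingroup but does not resolve relationships within it.
C4 (derived state '1') is shared by Delta and Theta — a synapomorphy uniting that clade.
C5: derived state '0' in Delta, Theta, and Zeta only — synapomorphy for {Delta, Theta, Zeta}.
Most parsimonious ingroup topology: (((Delta,Theta),Zeta),Eta).
Delta and Theta form a cherry on this tree, so they are sister taxa.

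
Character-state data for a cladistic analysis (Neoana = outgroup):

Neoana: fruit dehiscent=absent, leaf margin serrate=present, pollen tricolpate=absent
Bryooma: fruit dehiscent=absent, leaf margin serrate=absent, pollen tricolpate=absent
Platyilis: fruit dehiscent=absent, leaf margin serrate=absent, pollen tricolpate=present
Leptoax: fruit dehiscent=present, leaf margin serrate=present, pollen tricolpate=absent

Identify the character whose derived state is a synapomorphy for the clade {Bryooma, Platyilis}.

Character polarity is set by the outgroup: the derived state is whichever differs from the outgroup's state, so for leaf margin serrate the derived state is 'absent', and for the remaining characters it is 'present'.
fruit dehiscent: derived state 'present' in Leptoax only — an autapomorphy, so it tells us nothing about relationships among taxa.
leaf margin serrate: derived state 'absent' in Bryooma and Platyilis only — synapomorphy for {Bryooma, Platyilis}.
pollen tricolpate (derived state 'present') is unique to Platyilis (autapomorphy; uninformative for grouping).
Most parsimonious ingroup topology: ((Bryooma,Platyilis),Leptoax).
The clade {Bryooma, Platyilis} is supported by leaf margin serrate: its derived state 'absent' occurs in exactly those taxa and in no other taxon (including the outgroup).

leaf margin serrate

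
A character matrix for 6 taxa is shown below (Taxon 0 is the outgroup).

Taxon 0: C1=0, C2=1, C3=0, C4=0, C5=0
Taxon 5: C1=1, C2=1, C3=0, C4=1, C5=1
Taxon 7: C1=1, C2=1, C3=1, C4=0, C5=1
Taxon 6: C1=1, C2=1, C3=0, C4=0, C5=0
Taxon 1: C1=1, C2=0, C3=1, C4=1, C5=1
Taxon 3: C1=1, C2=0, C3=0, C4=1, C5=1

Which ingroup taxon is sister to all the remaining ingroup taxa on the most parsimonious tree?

Taxon 6

Character polarity is set by the outgroup: the derived state is whichever differs from the outgroup's state, so for C2 the derived state is '0', and for the remaining characters it is '1'.
All ingroup taxa share the derived state '1' for C1; it defines the ingroup but does not resolve relationships within it.
C2: derived state '0' in Taxon 1 and Taxon 3 only — synapomorphy for {Taxon 1, Taxon 3}.
C3 groups Taxon 1 and Taxon 7, which is incompatible with the clades supported by the remaining characters; treating it as convergent (homoplasy) costs fewer steps than any alternative tree.
C4: derived state '1' in Taxon 1, Taxon 3, and Taxon 5 only — synapomorphy for {Taxon 1, Taxon 3, Taxon 5}.
C5: derived state '1' in Taxon 1, Taxon 3, Taxon 5, and Taxon 7 only — synapomorphy for {Taxon 1, Taxon 3, Taxon 5, Taxon 7}.
Most parsimonious ingroup topology: (((Taxon 5,(Taxon 1,Taxon 3)),Taxon 7),Taxon 6).
Taxon 6 is sister to the clade containing all other ingroup taxa, so it is the earliest-diverging (most basal) ingroup lineage.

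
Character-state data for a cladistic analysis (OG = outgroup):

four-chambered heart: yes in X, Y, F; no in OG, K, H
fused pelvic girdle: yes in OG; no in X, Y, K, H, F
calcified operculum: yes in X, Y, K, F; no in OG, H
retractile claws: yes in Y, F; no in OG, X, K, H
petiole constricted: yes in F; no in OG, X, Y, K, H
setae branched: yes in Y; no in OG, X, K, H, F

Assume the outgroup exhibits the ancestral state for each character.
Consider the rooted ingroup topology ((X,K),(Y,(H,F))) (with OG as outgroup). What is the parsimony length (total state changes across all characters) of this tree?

10

Map each character onto ((X,K),(Y,(H,F))) (rooted by OG) and count the minimum state changes it requires (Fitch parsimony):
four-chambered heart: 3; fused pelvic girdle: 1; calcified operculum: 2; retractile claws: 2; petiole constricted: 1; setae branched: 1.
Total tree length = 10.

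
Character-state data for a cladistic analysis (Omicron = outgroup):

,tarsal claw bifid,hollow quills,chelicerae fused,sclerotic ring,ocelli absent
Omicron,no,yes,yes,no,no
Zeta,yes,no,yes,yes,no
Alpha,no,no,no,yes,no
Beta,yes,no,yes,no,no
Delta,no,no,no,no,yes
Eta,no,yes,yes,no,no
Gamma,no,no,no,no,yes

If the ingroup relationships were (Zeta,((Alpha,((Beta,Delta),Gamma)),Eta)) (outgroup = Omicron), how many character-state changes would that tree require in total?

10

Map each character onto (Zeta,((Alpha,((Beta,Delta),Gamma)),Eta)) (rooted by Omicron) and count the minimum state changes it requires (Fitch parsimony):
tarsal claw bifid: 2; hollow quills: 2; chelicerae fused: 2; sclerotic ring: 2; ocelli absent: 2.
Total tree length = 10.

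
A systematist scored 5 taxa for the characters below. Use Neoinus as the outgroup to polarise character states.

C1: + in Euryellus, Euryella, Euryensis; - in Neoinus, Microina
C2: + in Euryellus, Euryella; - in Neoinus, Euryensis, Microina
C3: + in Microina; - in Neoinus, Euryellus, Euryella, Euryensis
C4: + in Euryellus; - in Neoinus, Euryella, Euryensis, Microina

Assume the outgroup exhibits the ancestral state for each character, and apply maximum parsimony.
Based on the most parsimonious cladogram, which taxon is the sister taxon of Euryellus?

The outgroup has state '-' for every character, so '+' is the derived state throughout.
C1 (derived state '+') is shared by Euryella, Euryellus, and Euryensis — a synapomorphy uniting that clade.
C2 (derived state '+') is shared by Euryella and Euryellus — a synapomorphy uniting that clade.
C3: derived state '+' in Microina only — an autapomorphy, so it tells us nothing about relationships among taxa.
C4: derived state '+' in Euryellus only — an autapomorphy, so it tells us nothing about relationships among taxa.
Most parsimonious ingroup topology: (((Euryellus,Euryella),Euryensis),Microina).
Euryellus and Euryella form a cherry on this tree, so they are sister taxa.

Euryella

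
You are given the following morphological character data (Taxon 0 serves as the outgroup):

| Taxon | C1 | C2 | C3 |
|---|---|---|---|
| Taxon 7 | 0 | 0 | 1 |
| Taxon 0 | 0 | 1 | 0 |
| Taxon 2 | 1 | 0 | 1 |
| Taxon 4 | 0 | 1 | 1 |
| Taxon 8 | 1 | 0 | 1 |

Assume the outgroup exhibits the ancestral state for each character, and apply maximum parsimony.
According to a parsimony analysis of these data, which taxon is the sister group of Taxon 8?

Character polarity is set by the outgroup: the derived state is whichever differs from the outgroup's state, so for C2 the derived state is '0', and for the remaining characters it is '1'.
Only Taxon 2 and Taxon 8 show the derived state '1' for C1, supporting them as a clade.
C2: derived state '0' in Taxon 2, Taxon 7, and Taxon 8 only — synapomorphy for {Taxon 2, Taxon 7, Taxon 8}.
C3 (derived state '1') is shared by all ingroup taxa — unites the whole ingroup.
Most parsimonious ingroup topology: (((Taxon 8,Taxon 2),Taxon 7),Taxon 4).
Taxon 8 and Taxon 2 form a cherry on this tree, so they are sister taxa.

Taxon 2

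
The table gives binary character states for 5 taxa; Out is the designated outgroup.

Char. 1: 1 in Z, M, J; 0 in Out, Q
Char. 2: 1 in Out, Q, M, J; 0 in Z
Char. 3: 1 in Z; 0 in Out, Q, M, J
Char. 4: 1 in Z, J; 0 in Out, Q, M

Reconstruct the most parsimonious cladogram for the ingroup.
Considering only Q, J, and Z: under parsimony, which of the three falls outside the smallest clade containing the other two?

Character polarity is set by the outgroup: the derived state is whichever differs from the outgroup's state, so for Char. 2 the derived state is '0', and for the remaining characters it is '1'.
Char. 1: derived state '1' in J, M, and Z only — synapomorphy for {J, M, Z}.
Char. 2: derived state '0' in Z only — an autapomorphy, so it tells us nothing about relationships among taxa.
Char. 3 (derived state '1') is unique to Z (autapomorphy; uninformative for grouping).
Only J and Z show the derived state '1' for Char. 4, supporting them as a clade.
Most parsimonious ingroup topology: (Q,((Z,J),M)).
Z and J share a more recent common ancestor with each other than either does with Q, so Q is the least closely related of the three.

Q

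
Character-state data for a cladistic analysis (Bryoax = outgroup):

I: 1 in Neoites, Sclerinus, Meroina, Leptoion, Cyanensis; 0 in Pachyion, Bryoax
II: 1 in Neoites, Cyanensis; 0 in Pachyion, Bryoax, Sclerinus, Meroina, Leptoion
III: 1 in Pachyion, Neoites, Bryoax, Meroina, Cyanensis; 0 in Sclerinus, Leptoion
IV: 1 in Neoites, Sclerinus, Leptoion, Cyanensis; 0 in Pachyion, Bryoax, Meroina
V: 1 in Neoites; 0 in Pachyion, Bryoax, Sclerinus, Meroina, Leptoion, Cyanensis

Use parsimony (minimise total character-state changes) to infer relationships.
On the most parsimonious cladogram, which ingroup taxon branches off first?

Pachyion

Character polarity is set by the outgroup: the derived state is whichever differs from the outgroup's state, so for III the derived state is '0', and for the remaining characters it is '1'.
I: derived state '1' in Cyanensis, Leptoion, Meroina, Neoites, and Sclerinus only — synapomorphy for {Cyanensis, Leptoion, Meroina, Neoites, Sclerinus}.
II: derived state '1' in Cyanensis and Neoites only — synapomorphy for {Cyanensis, Neoites}.
Only Leptoion and Sclerinus show the derived state '0' for III, supporting them as a clade.
IV (derived state '1') is shared by Cyanensis, Leptoion, Neoites, and Sclerinus — a synapomorphy uniting that clade.
V: derived state '1' in Neoites only — an autapomorphy, so it tells us nothing about relationships among taxa.
Most parsimonious ingroup topology: (Pachyion,(((Leptoion,Sclerinus),(Cyanensis,Neoites)),Meroina)).
Pachyion is sister to the clade containing all other ingroup taxa, so it is the earliest-diverging (most basal) ingroup lineage.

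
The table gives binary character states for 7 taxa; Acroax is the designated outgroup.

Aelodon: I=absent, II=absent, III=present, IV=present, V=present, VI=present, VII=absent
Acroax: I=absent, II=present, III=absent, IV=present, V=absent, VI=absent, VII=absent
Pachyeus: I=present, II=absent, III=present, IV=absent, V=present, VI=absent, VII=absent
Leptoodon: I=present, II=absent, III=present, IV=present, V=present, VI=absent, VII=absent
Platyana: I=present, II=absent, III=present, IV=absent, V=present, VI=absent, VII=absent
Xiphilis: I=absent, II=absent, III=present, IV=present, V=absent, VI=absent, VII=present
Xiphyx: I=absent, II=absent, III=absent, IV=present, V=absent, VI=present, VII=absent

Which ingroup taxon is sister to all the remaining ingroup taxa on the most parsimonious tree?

Xiphyx

Character polarity is set by the outgroup: the derived state is whichever differs from the outgroup's state, so for II, IV the derived state is 'absent', and for the remaining characters it is 'present'.
I (derived state 'present') is shared by Leptoodon, Pachyeus, and Platyana — a synapomorphy uniting that clade.
II (derived state 'absent') is shared by all ingroup taxa — unites the whole ingroup.
III: derived state 'present' in Aelodon, Leptoodon, Pachyeus, Platyana, and Xiphilis only — synapomorphy for {Aelodon, Leptoodon, Pachyeus, Platyana, Xiphilis}.
Only Pachyeus and Platyana show the derived state 'absent' for IV, supporting them as a clade.
V: derived state 'present' in Aelodon, Leptoodon, Pachyeus, and Platyana only — synapomorphy for {Aelodon, Leptoodon, Pachyeus, Platyana}.
VI groups Aelodon and Xiphyx, which is incompatible with the clades supported by the remaining characters; treating it as convergent (homoplasy) costs fewer steps than any alternative tree.
VII (derived state 'present') is unique to Xiphilis (autapomorphy; uninformative for grouping).
Most parsimonious ingroup topology: (Xiphyx,((Aelodon,(Leptoodon,(Platyana,Pachyeus))),Xiphilis)).
Xiphyx is sister to the clade containing all other ingroup taxa, so it is the earliest-diverging (most basal) ingroup lineage.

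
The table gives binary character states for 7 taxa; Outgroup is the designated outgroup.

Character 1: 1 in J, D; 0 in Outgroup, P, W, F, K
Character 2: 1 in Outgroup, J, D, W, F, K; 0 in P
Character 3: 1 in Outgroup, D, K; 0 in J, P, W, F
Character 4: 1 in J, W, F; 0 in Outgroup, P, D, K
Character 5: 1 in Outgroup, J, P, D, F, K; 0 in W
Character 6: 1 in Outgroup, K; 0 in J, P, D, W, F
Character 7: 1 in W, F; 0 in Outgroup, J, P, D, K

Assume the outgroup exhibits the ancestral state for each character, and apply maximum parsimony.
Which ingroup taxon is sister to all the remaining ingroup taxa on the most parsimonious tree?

Character polarity is set by the outgroup: the derived state is whichever differs from the outgroup's state, so for Character 2, Character 3, Character 5, Character 6 the derived state is '0', and for the remaining characters it is '1'.
Character 1 groups D and J, which is incompatible with the clades supported by the remaining characters; treating it as convergent (homoplasy) costs fewer steps than any alternative tree.
Character 2: derived state '0' in P only — an autapomorphy, so it tells us nothing about relationships among taxa.
Only F, J, P, and W show the derived state '0' for Character 3, supporting them as a clade.
Character 4: derived state '1' in F, J, and W only — synapomorphy for {F, J, W}.
Character 5: derived state '0' in W only — an autapomorphy, so it tells us nothing about relationships among taxa.
Character 6: derived state '0' in D, F, J, P, and W only — synapomorphy for {D, F, J, P, W}.
Character 7: derived state '1' in F and W only — synapomorphy for {F, W}.
Most parsimonious ingroup topology: ((((J,(W,F)),P),D),K).
K is sister to the clade containing all other ingroup taxa, so it is the earliest-diverging (most basal) ingroup lineage.

K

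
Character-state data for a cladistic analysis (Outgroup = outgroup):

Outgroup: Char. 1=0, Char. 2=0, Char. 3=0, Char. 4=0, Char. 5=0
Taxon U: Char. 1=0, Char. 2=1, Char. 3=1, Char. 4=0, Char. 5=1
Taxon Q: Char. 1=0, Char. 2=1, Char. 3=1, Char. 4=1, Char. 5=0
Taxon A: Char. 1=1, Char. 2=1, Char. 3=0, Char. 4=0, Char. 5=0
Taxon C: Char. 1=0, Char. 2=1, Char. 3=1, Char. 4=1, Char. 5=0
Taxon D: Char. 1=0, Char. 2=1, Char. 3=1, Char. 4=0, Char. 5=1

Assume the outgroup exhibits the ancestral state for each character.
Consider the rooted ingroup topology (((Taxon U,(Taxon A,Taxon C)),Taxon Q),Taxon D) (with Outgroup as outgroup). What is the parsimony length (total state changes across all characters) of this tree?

Map each character onto (((Taxon U,(Taxon A,Taxon C)),Taxon Q),Taxon D) (rooted by Outgroup) and count the minimum state changes it requires (Fitch parsimony):
Char. 1: 1; Char. 2: 1; Char. 3: 2; Char. 4: 2; Char. 5: 2.
Total tree length = 8.

8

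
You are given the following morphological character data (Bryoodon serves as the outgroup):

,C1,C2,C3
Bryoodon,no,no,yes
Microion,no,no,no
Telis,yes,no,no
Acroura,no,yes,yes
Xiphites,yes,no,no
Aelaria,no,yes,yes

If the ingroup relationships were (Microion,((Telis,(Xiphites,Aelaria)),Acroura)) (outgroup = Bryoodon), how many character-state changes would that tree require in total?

7

Map each character onto (Microion,((Telis,(Xiphites,Aelaria)),Acroura)) (rooted by Bryoodon) and count the minimum state changes it requires (Fitch parsimony):
C1: 2; C2: 2; C3: 3.
Total tree length = 7.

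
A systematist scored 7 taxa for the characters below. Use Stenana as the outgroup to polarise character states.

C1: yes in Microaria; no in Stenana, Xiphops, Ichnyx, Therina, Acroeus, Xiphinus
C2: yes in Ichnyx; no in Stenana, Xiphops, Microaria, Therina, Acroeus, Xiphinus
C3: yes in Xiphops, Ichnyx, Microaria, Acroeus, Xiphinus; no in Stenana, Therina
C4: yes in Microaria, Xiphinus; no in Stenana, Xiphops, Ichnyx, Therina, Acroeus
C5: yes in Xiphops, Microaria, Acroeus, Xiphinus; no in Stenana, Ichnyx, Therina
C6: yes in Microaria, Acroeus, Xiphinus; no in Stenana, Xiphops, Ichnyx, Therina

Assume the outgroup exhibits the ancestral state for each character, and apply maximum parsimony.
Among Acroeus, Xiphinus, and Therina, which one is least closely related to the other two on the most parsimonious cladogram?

Therina

The outgroup has state 'no' for every character, so 'yes' is the derived state throughout.
C1 (derived state 'yes') is unique to Microaria (autapomorphy; uninformative for grouping).
C2 (derived state 'yes') is unique to Ichnyx (autapomorphy; uninformative for grouping).
C3: derived state 'yes' in Acroeus, Ichnyx, Microaria, Xiphinus, and Xiphops only — synapomorphy for {Acroeus, Ichnyx, Microaria, Xiphinus, Xiphops}.
C4 (derived state 'yes') is shared by Microaria and Xiphinus — a synapomorphy uniting that clade.
Only Acroeus, Microaria, Xiphinus, and Xiphops show the derived state 'yes' for C5, supporting them as a clade.
C6 (derived state 'yes') is shared by Acroeus, Microaria, and Xiphinus — a synapomorphy uniting that clade.
Most parsimonious ingroup topology: (((Xiphops,((Microaria,Xiphinus),Acroeus)),Ichnyx),Therina).
Xiphinus and Acroeus share a more recent common ancestor with each other than either does with Therina, so Therina is the least closely related of the three.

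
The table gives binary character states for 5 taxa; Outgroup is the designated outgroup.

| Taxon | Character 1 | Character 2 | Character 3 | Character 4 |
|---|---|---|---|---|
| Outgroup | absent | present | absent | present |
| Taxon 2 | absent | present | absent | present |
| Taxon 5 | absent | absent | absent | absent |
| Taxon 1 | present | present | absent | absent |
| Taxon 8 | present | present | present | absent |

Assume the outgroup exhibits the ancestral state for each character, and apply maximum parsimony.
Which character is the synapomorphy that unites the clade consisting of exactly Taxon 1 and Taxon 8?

Character 1

Character polarity is set by the outgroup: the derived state is whichever differs from the outgroup's state, so for Character 2, Character 4 the derived state is 'absent', and for the remaining characters it is 'present'.
Character 1 (derived state 'present') is shared by Taxon 1 and Taxon 8 — a synapomorphy uniting that clade.
Character 2 (derived state 'absent') is unique to Taxon 5 (autapomorphy; uninformative for grouping).
Character 3 (derived state 'present') is unique to Taxon 8 (autapomorphy; uninformative for grouping).
Only Taxon 1, Taxon 5, and Taxon 8 show the derived state 'absent' for Character 4, supporting them as a clade.
Most parsimonious ingroup topology: (Taxon 2,(Taxon 5,(Taxon 1,Taxon 8))).
The clade {Taxon 1, Taxon 8} is supported by Character 1: its derived state 'present' occurs in exactly those taxa and in no other taxon (including the outgroup).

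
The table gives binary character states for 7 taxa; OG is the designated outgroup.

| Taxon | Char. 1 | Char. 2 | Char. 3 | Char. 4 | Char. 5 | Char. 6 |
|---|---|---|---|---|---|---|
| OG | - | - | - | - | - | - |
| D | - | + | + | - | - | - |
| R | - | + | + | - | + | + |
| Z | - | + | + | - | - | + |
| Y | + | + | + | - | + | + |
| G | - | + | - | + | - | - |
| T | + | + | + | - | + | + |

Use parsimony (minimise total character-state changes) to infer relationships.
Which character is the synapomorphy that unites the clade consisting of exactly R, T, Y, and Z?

Char. 6

The outgroup has state '-' for every character, so '+' is the derived state throughout.
Char. 1 (derived state '+') is shared by T and Y — a synapomorphy uniting that clade.
Char. 2 (derived state '+') is shared by all ingroup taxa — unites the whole ingroup.
Only D, R, T, Y, and Z show the derived state '+' for Char. 3, supporting them as a clade.
Char. 4 (derived state '+') is unique to G (autapomorphy; uninformative for grouping).
Char. 5 (derived state '+') is shared by R, T, and Y — a synapomorphy uniting that clade.
Char. 6 (derived state '+') is shared by R, T, Y, and Z — a synapomorphy uniting that clade.
Most parsimonious ingroup topology: ((D,((R,(Y,T)),Z)),G).
The clade {R, T, Y, Z} is supported by Char. 6: its derived state '+' occurs in exactly those taxa and in no other taxon (including the outgroup).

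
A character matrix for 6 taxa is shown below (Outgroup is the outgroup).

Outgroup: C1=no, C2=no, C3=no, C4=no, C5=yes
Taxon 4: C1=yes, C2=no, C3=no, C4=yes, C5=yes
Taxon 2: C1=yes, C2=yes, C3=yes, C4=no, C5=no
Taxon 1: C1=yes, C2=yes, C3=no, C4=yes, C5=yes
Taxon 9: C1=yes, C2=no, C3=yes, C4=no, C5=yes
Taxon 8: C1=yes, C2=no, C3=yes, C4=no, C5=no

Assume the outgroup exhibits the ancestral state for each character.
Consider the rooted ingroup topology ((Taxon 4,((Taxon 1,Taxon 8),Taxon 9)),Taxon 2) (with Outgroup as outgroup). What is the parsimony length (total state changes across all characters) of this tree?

10

Map each character onto ((Taxon 4,((Taxon 1,Taxon 8),Taxon 9)),Taxon 2) (rooted by Outgroup) and count the minimum state changes it requires (Fitch parsimony):
C1: 1; C2: 2; C3: 3; C4: 2; C5: 2.
Total tree length = 10.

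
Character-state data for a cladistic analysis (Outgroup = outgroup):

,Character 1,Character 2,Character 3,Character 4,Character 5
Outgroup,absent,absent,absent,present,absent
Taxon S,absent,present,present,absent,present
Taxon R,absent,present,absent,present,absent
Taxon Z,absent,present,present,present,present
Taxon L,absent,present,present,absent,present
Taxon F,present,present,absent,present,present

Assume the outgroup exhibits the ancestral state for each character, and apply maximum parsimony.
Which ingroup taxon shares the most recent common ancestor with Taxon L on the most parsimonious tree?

Character polarity is set by the outgroup: the derived state is whichever differs from the outgroup's state, so for Character 4 the derived state is 'absent', and for the remaining characters it is 'present'.
Character 1: derived state 'present' in Taxon F only — an autapomorphy, so it tells us nothing about relationships among taxa.
All ingroup taxa share the derived state 'present' for Character 2; it defines the ingroup but does not resolve relationships within it.
Character 3 (derived state 'present') is shared by Taxon L, Taxon S, and Taxon Z — a synapomorphy uniting that clade.
Character 4: derived state 'absent' in Taxon L and Taxon S only — synapomorphy for {Taxon L, Taxon S}.
Character 5: derived state 'present' in Taxon F, Taxon L, Taxon S, and Taxon Z only — synapomorphy for {Taxon F, Taxon L, Taxon S, Taxon Z}.
Most parsimonious ingroup topology: ((((Taxon S,Taxon L),Taxon Z),Taxon F),Taxon R).
Taxon L and Taxon S form a cherry on this tree, so they are sister taxa.

Taxon S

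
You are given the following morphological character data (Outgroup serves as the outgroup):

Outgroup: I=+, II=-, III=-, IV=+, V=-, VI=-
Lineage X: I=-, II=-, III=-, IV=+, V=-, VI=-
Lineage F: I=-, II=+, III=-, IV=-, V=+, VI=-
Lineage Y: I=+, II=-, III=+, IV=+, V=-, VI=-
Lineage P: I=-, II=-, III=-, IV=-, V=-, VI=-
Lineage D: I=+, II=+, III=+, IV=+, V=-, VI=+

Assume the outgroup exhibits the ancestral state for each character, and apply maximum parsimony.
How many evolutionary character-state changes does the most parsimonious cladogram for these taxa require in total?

Character polarity is set by the outgroup: the derived state is whichever differs from the outgroup's state, so for I, IV the derived state is '-', and for the remaining characters it is '+'.
I: derived state '-' in Lineage F, Lineage P, and Lineage X only — synapomorphy for {Lineage F, Lineage P, Lineage X}.
II groups Lineage D and Lineage F, which is incompatible with the clades supported by the remaining characters; treating it as convergent (homoplasy) costs fewer steps than any alternative tree.
Only Lineage D and Lineage Y show the derived state '+' for III, supporting them as a clade.
IV: derived state '-' in Lineage F and Lineage P only — synapomorphy for {Lineage F, Lineage P}.
V (derived state '+') is unique to Lineage F (autapomorphy; uninformative for grouping).
VI: derived state '+' in Lineage D only — an autapomorphy, so it tells us nothing about relationships among taxa.
Most parsimonious ingroup topology: ((Lineage X,(Lineage F,Lineage P)),(Lineage Y,Lineage D)).
Changes per character on this tree: I: 1; II: 2; III: 1; IV: 1; V: 1; VI: 1.
Total = 7.

7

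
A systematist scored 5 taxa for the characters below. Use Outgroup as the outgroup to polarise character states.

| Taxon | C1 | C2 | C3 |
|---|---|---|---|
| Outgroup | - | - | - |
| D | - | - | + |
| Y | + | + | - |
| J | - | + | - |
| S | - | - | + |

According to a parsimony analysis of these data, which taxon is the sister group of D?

S

The outgroup has state '-' for every character, so '+' is the derived state throughout.
C1: derived state '+' in Y only — an autapomorphy, so it tells us nothing about relationships among taxa.
Only J and Y show the derived state '+' for C2, supporting them as a clade.
C3 (derived state '+') is shared by D and S — a synapomorphy uniting that clade.
Most parsimonious ingroup topology: ((D,S),(Y,J)).
D and S form a cherry on this tree, so they are sister taxa.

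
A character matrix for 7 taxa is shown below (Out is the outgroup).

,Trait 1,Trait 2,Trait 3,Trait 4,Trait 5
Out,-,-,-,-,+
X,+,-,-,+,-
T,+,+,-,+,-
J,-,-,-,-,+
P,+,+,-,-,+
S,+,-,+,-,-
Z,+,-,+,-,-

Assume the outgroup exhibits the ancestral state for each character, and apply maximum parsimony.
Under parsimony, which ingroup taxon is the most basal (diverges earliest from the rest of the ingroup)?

J

Character polarity is set by the outgroup: the derived state is whichever differs from the outgroup's state, so for Trait 5 the derived state is '-', and for the remaining characters it is '+'.
Trait 1 (derived state '+') is shared by P, S, T, X, and Z — a synapomorphy uniting that clade.
Trait 2 (state '+') occurs in P and T but conflicts with the nesting implied by the other characters — most parsimoniously interpreted as homoplasy.
Trait 3: derived state '+' in S and Z only — synapomorphy for {S, Z}.
Trait 4: derived state '+' in T and X only — synapomorphy for {T, X}.
Trait 5 (derived state '-') is shared by S, T, X, and Z — a synapomorphy uniting that clade.
Most parsimonious ingroup topology: ((((X,T),(S,Z)),P),J).
J is sister to the clade containing all other ingroup taxa, so it is the earliest-diverging (most basal) ingroup lineage.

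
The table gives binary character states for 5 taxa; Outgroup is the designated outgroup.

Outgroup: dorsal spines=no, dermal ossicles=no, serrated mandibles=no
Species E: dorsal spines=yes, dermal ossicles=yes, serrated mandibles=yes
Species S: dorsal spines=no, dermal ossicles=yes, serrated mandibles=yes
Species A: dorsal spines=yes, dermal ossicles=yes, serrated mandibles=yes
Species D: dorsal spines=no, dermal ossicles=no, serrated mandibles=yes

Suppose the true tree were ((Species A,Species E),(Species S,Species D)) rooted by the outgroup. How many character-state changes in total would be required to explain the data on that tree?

4

Map each character onto ((Species A,Species E),(Species S,Species D)) (rooted by Outgroup) and count the minimum state changes it requires (Fitch parsimony):
dorsal spines: 1; dermal ossicles: 2; serrated mandibles: 1.
Total tree length = 4.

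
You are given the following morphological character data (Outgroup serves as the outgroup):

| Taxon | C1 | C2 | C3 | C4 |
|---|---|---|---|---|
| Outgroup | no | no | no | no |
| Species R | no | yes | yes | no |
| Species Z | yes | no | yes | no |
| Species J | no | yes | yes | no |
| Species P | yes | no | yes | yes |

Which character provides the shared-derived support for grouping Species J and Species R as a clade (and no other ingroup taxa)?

The outgroup has state 'no' for every character, so 'yes' is the derived state throughout.
Only Species P and Species Z show the derived state 'yes' for C1, supporting them as a clade.
Only Species J and Species R show the derived state 'yes' for C2, supporting them as a clade.
C3 (derived state 'yes') is shared by all ingroup taxa — unites the whole ingroup.
C4: derived state 'yes' in Species P only — an autapomorphy, so it tells us nothing about relationships among taxa.
Most parsimonious ingroup topology: ((Species R,Species J),(Species Z,Species P)).
The clade {Species J, Species R} is supported by C2: its derived state 'yes' occurs in exactly those taxa and in no other taxon (including the outgroup).

C2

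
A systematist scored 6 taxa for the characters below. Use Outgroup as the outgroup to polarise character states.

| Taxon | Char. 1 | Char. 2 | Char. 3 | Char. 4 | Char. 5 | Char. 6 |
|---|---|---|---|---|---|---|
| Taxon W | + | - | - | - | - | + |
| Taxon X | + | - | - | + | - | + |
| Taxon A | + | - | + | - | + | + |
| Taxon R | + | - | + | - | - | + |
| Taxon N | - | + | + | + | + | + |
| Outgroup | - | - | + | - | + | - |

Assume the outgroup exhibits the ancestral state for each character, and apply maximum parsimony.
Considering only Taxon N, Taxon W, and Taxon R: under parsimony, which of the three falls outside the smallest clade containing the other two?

Character polarity is set by the outgroup: the derived state is whichever differs from the outgroup's state, so for Char. 3, Char. 5 the derived state is '-', and for the remaining characters it is '+'.
Char. 1 (derived state '+') is shared by Taxon A, Taxon R, Taxon W, and Taxon X — a synapomorphy uniting that clade.
Char. 2: derived state '+' in Taxon N only — an autapomorphy, so it tells us nothing about relationships among taxa.
Char. 3 (derived state '-') is shared by Taxon W and Taxon X — a synapomorphy uniting that clade.
Char. 4 (state '+') occurs in Taxon N and Taxon X but conflicts with the nesting implied by the other characters — most parsimoniously interpreted as homoplasy.
Char. 5 (derived state '-') is shared by Taxon R, Taxon W, and Taxon X — a synapomorphy uniting that clade.
All ingroup taxa share the derived state '+' for Char. 6; it defines the ingroup but does not resolve relationships within it.
Most parsimonious ingroup topology: ((((Taxon W,Taxon X),Taxon R),Taxon A),Taxon N).
Taxon W and Taxon R share a more recent common ancestor with each other than either does with Taxon N, so Taxon N is the least closely related of the three.

Taxon N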